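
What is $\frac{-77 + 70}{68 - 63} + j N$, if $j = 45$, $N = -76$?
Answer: $- \frac{17107}{5} \approx -3421.4$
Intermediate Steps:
$\frac{-77 + 70}{68 - 63} + j N = \frac{-77 + 70}{68 - 63} + 45 \left(-76\right) = - \frac{7}{5} - 3420 = - \frac{17107}{5}$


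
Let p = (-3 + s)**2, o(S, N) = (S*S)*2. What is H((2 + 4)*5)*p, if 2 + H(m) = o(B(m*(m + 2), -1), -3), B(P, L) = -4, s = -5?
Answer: 1920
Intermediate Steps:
o(S, N) = 2*S**2 (o(S, N) = S**2*2 = 2*S**2)
p = 64 (p = (-3 - 5)**2 = (-8)**2 = 64)
H(m) = 30 (H(m) = -2 + 2*(-4)**2 = -2 + 2*16 = -2 + 32 = 30)
H((2 + 4)*5)*p = 30*64 = 1920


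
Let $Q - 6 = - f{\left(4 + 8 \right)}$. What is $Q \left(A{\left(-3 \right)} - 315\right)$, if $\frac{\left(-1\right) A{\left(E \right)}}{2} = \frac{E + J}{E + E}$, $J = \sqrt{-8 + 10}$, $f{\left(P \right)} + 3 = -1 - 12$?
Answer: $-6952 + \frac{22 \sqrt{2}}{3} \approx -6941.6$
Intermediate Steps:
$f{\left(P \right)} = -16$ ($f{\left(P \right)} = -3 - 13 = -16$)
$J = \sqrt{2} \approx 1.4142$
$Q = 22$ ($Q = 6 - -16 = 6 + 16 = 22$)
$A{\left(E \right)} = - \frac{E + \sqrt{2}}{E}$ ($A{\left(E \right)} = - 2 \frac{E + \sqrt{2}}{E + E} = - 2 \frac{E + \sqrt{2}}{2 E} = - \frac{E + \sqrt{2}}{E}$)
$Q \left(A{\left(-3 \right)} - 315\right) = 22 \left(\frac{\left(-1\right) \left(-3\right) - \sqrt{2}}{-3} - 315\right) = 22 \left(- \frac{3 - \sqrt{2}}{3} - 315\right) = 22 \left(\left(-1 + \frac{\sqrt{2}}{3}\right) - 315\right) = 22 \left(-316 + \frac{\sqrt{2}}{3}\right) = -6952 + \frac{22 \sqrt{2}}{3}$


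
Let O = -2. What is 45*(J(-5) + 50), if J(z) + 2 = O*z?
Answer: 2610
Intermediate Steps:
J(z) = -2 - 2*z
45*(J(-5) + 50) = 45*((-2 - 2*(-5)) + 50) = 45*((-2 + 10) + 50) = 45*(8 + 50) = 45*58 = 2610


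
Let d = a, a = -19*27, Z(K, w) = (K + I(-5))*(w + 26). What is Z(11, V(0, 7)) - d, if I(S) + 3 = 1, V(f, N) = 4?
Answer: 783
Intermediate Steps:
I(S) = -2 (I(S) = -3 + 1 = -2)
Z(K, w) = (-2 + K)*(26 + w) (Z(K, w) = (K - 2)*(w + 26) = (-2 + K)*(26 + w))
a = -513
d = -513
Z(11, V(0, 7)) - d = (-52 - 2*4 + 26*11 + 11*4) - 1*(-513) = (-52 - 8 + 286 + 44) + 513 = 270 + 513 = 783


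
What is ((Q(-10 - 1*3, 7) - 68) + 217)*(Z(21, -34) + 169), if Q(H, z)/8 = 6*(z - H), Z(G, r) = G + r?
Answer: 173004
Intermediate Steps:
Q(H, z) = -48*H + 48*z (Q(H, z) = 8*(6*(z - H)) = 8*(-6*H + 6*z) = -48*H + 48*z)
((Q(-10 - 1*3, 7) - 68) + 217)*(Z(21, -34) + 169) = (((-48*(-10 - 1*3) + 48*7) - 68) + 217)*((21 - 34) + 169) = (((-48*(-10 - 3) + 336) - 68) + 217)*(-13 + 169) = (((-48*(-13) + 336) - 68) + 217)*156 = (((624 + 336) - 68) + 217)*156 = ((960 - 68) + 217)*156 = (892 + 217)*156 = 1109*156 = 173004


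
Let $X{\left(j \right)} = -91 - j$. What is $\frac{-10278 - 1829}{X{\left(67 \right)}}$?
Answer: $\frac{12107}{158} \approx 76.627$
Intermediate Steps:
$\frac{-10278 - 1829}{X{\left(67 \right)}} = \frac{-10278 - 1829}{-91 - 67} = \frac{-10278 + \left(-18141 + 16312\right)}{-91 - 67} = \frac{-10278 - 1829}{-158} = \left(-12107\right) \left(- \frac{1}{158}\right) = \frac{12107}{158}$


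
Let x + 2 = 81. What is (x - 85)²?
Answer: 36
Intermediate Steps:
x = 79 (x = -2 + 81 = 79)
(x - 85)² = (79 - 85)² = (-6)² = 36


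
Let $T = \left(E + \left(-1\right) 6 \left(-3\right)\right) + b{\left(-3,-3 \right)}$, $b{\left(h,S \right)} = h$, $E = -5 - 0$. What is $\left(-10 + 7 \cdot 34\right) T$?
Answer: $2280$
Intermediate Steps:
$E = -5$ ($E = -5 + 0 = -5$)
$T = 10$ ($T = \left(-5 + \left(-1\right) 6 \left(-3\right)\right) - 3 = \left(-5 - -18\right) - 3 = \left(-5 + 18\right) - 3 = 13 - 3 = 10$)
$\left(-10 + 7 \cdot 34\right) T = \left(-10 + 7 \cdot 34\right) 10 = \left(-10 + 238\right) 10 = 228 \cdot 10 = 2280$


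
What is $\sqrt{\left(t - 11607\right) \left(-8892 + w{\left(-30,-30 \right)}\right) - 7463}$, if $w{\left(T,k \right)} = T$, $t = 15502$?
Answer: $i \sqrt{34758653} \approx 5895.6 i$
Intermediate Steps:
$\sqrt{\left(t - 11607\right) \left(-8892 + w{\left(-30,-30 \right)}\right) - 7463} = \sqrt{\left(15502 - 11607\right) \left(-8892 - 30\right) - 7463} = \sqrt{3895 \left(-8922\right) - 7463} = \sqrt{-34751190 - 7463} = \sqrt{-34758653} = i \sqrt{34758653}$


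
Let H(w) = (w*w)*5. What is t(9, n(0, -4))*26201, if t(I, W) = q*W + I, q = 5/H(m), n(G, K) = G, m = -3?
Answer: 235809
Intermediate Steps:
H(w) = 5*w**2 (H(w) = w**2*5 = 5*w**2)
q = 1/9 (q = 5/((5*(-3)**2)) = 5/((5*9)) = 5/45 = 5*(1/45) = 1/9 ≈ 0.11111)
t(I, W) = I + W/9 (t(I, W) = W/9 + I = I + W/9)
t(9, n(0, -4))*26201 = (9 + (1/9)*0)*26201 = (9 + 0)*26201 = 9*26201 = 235809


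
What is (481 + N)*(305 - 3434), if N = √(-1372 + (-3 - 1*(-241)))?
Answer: -1505049 - 28161*I*√14 ≈ -1.505e+6 - 1.0537e+5*I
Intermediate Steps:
N = 9*I*√14 (N = √(-1372 + (-3 + 241)) = √(-1372 + 238) = √(-1134) = 9*I*√14 ≈ 33.675*I)
(481 + N)*(305 - 3434) = (481 + 9*I*√14)*(305 - 3434) = (481 + 9*I*√14)*(-3129) = -1505049 - 28161*I*√14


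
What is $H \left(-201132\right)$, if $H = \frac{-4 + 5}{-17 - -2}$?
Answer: $\frac{67044}{5} \approx 13409.0$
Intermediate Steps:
$H = - \frac{1}{15}$ ($H = 1 \frac{1}{-17 + 2} = 1 \frac{1}{-15} = 1 \left(- \frac{1}{15}\right) = - \frac{1}{15} \approx -0.066667$)
$H \left(-201132\right) = \left(- \frac{1}{15}\right) \left(-201132\right) = \frac{67044}{5}$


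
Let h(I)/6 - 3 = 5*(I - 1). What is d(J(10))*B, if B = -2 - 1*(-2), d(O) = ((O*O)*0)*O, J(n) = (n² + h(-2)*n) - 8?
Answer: 0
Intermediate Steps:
h(I) = -12 + 30*I (h(I) = 18 + 6*(5*(I - 1)) = 18 + 6*(5*(-1 + I)) = 18 + 6*(-5 + 5*I) = 18 + (-30 + 30*I) = -12 + 30*I)
J(n) = -8 + n² - 72*n (J(n) = (n² + (-12 + 30*(-2))*n) - 8 = (n² + (-12 - 60)*n) - 8 = (n² - 72*n) - 8 = -8 + n² - 72*n)
d(O) = 0 (d(O) = (O²*0)*O = 0*O = 0)
B = 0 (B = -2 + 2 = 0)
d(J(10))*B = 0*0 = 0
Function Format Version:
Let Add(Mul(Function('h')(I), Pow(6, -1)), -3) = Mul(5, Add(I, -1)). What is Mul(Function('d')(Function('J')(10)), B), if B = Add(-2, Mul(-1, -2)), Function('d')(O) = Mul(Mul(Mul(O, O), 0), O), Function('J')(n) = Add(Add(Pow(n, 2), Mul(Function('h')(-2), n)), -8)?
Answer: 0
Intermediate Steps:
Function('h')(I) = Add(-12, Mul(30, I)) (Function('h')(I) = Add(18, Mul(6, Mul(5, Add(I, -1)))) = Add(18, Mul(6, Mul(5, Add(-1, I)))) = Add(18, Mul(6, Add(-5, Mul(5, I)))) = Add(18, Add(-30, Mul(30, I))) = Add(-12, Mul(30, I)))
Function('J')(n) = Add(-8, Pow(n, 2), Mul(-72, n)) (Function('J')(n) = Add(Add(Pow(n, 2), Mul(Add(-12, Mul(30, -2)), n)), -8) = Add(Add(Pow(n, 2), Mul(Add(-12, -60), n)), -8) = Add(Add(Pow(n, 2), Mul(-72, n)), -8) = Add(-8, Pow(n, 2), Mul(-72, n)))
Function('d')(O) = 0 (Function('d')(O) = Mul(Mul(Pow(O, 2), 0), O) = Mul(0, O) = 0)
B = 0 (B = Add(-2, 2) = 0)
Mul(Function('d')(Function('J')(10)), B) = Mul(0, 0) = 0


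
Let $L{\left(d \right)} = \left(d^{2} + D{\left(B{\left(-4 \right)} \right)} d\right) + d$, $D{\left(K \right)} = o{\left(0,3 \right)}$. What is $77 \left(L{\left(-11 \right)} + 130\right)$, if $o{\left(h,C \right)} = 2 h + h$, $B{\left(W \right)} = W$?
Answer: $18480$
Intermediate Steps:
$o{\left(h,C \right)} = 3 h$
$D{\left(K \right)} = 0$ ($D{\left(K \right)} = 3 \cdot 0 = 0$)
$L{\left(d \right)} = d + d^{2}$ ($L{\left(d \right)} = \left(d^{2} + 0 d\right) + d = \left(d^{2} + 0\right) + d = d^{2} + d = d + d^{2}$)
$77 \left(L{\left(-11 \right)} + 130\right) = 77 \left(- 11 \left(1 - 11\right) + 130\right) = 77 \left(\left(-11\right) \left(-10\right) + 130\right) = 77 \left(110 + 130\right) = 77 \cdot 240 = 18480$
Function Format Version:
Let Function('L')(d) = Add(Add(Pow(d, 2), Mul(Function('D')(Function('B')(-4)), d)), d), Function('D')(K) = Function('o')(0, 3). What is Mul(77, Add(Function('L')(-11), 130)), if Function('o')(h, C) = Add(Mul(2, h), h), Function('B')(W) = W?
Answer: 18480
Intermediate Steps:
Function('o')(h, C) = Mul(3, h)
Function('D')(K) = 0 (Function('D')(K) = Mul(3, 0) = 0)
Function('L')(d) = Add(d, Pow(d, 2)) (Function('L')(d) = Add(Add(Pow(d, 2), Mul(0, d)), d) = Add(Add(Pow(d, 2), 0), d) = Add(Pow(d, 2), d) = Add(d, Pow(d, 2)))
Mul(77, Add(Function('L')(-11), 130)) = Mul(77, Add(Mul(-11, Add(1, -11)), 130)) = Mul(77, Add(Mul(-11, -10), 130)) = Mul(77, Add(110, 130)) = Mul(77, 240) = 18480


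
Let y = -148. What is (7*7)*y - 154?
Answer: -7406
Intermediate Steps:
(7*7)*y - 154 = (7*7)*(-148) - 154 = 49*(-148) - 154 = -7252 - 154 = -7406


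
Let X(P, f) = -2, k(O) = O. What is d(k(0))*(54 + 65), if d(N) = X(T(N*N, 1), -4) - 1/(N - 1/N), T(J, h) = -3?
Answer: -238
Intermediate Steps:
d(N) = -2 - 1/(N - 1/N)
d(k(0))*(54 + 65) = ((2 - 1*0 - 2*0²)/(-1 + 0²))*(54 + 65) = ((2 + 0 - 2*0)/(-1 + 0))*119 = ((2 + 0 + 0)/(-1))*119 = -1*2*119 = -2*119 = -238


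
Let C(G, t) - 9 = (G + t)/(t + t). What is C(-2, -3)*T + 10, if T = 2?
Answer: 89/3 ≈ 29.667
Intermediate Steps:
C(G, t) = 9 + (G + t)/(2*t) (C(G, t) = 9 + (G + t)/(t + t) = 9 + (G + t)/((2*t)) = 9 + (G + t)*(1/(2*t)) = 9 + (G + t)/(2*t))
C(-2, -3)*T + 10 = ((1/2)*(-2 + 19*(-3))/(-3))*2 + 10 = ((1/2)*(-1/3)*(-2 - 57))*2 + 10 = ((1/2)*(-1/3)*(-59))*2 + 10 = (59/6)*2 + 10 = 59/3 + 10 = 89/3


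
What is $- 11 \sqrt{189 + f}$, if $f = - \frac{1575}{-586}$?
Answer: $- \frac{33 \sqrt{7313866}}{586} \approx -152.3$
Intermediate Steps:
$f = \frac{1575}{586}$ ($f = \left(-1575\right) \left(- \frac{1}{586}\right) = \frac{1575}{586} \approx 2.6877$)
$- 11 \sqrt{189 + f} = - 11 \sqrt{189 + \frac{1575}{586}} = - 11 \sqrt{\frac{112329}{586}} = - 11 \frac{3 \sqrt{7313866}}{586} = - \frac{33 \sqrt{7313866}}{586}$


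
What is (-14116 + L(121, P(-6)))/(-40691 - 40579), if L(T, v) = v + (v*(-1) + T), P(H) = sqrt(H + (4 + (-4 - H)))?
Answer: 311/1806 ≈ 0.17220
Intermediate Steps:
P(H) = 0 (P(H) = sqrt(H - H) = sqrt(0) = 0)
L(T, v) = T (L(T, v) = v + (-v + T) = v + (T - v) = T)
(-14116 + L(121, P(-6)))/(-40691 - 40579) = (-14116 + 121)/(-40691 - 40579) = -13995/(-81270) = -13995*(-1/81270) = 311/1806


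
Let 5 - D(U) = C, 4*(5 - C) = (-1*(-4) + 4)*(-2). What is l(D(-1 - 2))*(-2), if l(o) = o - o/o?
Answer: 10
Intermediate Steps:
C = 9 (C = 5 - (-1*(-4) + 4)*(-2)/4 = 5 - (4 + 4)*(-2)/4 = 5 - 2*(-2) = 5 - ¼*(-16) = 5 + 4 = 9)
D(U) = -4 (D(U) = 5 - 1*9 = 5 - 9 = -4)
l(o) = -1 + o (l(o) = o - 1*1 = o - 1 = -1 + o)
l(D(-1 - 2))*(-2) = (-1 - 4)*(-2) = -5*(-2) = 10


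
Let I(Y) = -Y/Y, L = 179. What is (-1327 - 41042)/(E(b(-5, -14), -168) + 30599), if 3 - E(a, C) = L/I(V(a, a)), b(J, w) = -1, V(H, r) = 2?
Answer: -42369/30781 ≈ -1.3765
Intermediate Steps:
I(Y) = -1 (I(Y) = -1*1 = -1)
E(a, C) = 182 (E(a, C) = 3 - 179/(-1) = 3 - 179*(-1) = 3 - 1*(-179) = 3 + 179 = 182)
(-1327 - 41042)/(E(b(-5, -14), -168) + 30599) = (-1327 - 41042)/(182 + 30599) = -42369/30781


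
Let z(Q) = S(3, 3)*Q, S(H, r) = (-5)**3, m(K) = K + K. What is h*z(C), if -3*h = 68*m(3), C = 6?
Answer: 102000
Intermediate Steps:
m(K) = 2*K
S(H, r) = -125
h = -136 (h = -68*2*3/3 = -68*6/3 = -1/3*408 = -136)
z(Q) = -125*Q
h*z(C) = -(-17000)*6 = -136*(-750) = 102000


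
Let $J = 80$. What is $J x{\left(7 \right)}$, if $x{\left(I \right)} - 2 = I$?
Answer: $720$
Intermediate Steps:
$x{\left(I \right)} = 2 + I$
$J x{\left(7 \right)} = 80 \left(2 + 7\right) = 80 \cdot 9 = 720$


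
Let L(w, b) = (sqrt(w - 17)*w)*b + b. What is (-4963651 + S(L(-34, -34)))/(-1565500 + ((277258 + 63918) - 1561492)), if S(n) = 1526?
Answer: 4962125/2785816 ≈ 1.7812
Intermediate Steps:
L(w, b) = b + b*w*sqrt(-17 + w) (L(w, b) = (sqrt(-17 + w)*w)*b + b = (w*sqrt(-17 + w))*b + b = b*w*sqrt(-17 + w) + b = b + b*w*sqrt(-17 + w))
(-4963651 + S(L(-34, -34)))/(-1565500 + ((277258 + 63918) - 1561492)) = (-4963651 + 1526)/(-1565500 + ((277258 + 63918) - 1561492)) = -4962125/(-1565500 + (341176 - 1561492)) = -4962125/(-1565500 - 1220316) = -4962125/(-2785816) = -4962125*(-1/2785816) = 4962125/2785816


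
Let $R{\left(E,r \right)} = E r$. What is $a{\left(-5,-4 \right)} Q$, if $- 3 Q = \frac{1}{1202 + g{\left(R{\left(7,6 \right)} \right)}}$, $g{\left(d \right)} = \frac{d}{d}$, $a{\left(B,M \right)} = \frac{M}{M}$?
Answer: $- \frac{1}{3609} \approx -0.00027709$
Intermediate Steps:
$a{\left(B,M \right)} = 1$
$g{\left(d \right)} = 1$
$Q = - \frac{1}{3609}$ ($Q = - \frac{1}{3 \left(1202 + 1\right)} = - \frac{1}{3 \cdot 1203} = \left(- \frac{1}{3}\right) \frac{1}{1203} = - \frac{1}{3609} \approx -0.00027709$)
$a{\left(-5,-4 \right)} Q = 1 \left(- \frac{1}{3609}\right) = - \frac{1}{3609}$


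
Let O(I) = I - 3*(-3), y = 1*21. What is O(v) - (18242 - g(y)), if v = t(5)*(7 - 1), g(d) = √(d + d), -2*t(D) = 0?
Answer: -18233 + √42 ≈ -18227.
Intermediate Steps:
t(D) = 0 (t(D) = -½*0 = 0)
y = 21
g(d) = √2*√d (g(d) = √(2*d) = √2*√d)
v = 0 (v = 0*(7 - 1) = 0*6 = 0)
O(I) = 9 + I (O(I) = I + 9 = 9 + I)
O(v) - (18242 - g(y)) = (9 + 0) - (18242 - √2*√21) = 9 - (18242 - √42) = 9 + (-18242 + √42) = -18233 + √42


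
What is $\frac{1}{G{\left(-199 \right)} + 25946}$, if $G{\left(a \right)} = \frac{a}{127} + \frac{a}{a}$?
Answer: $\frac{127}{3295070} \approx 3.8542 \cdot 10^{-5}$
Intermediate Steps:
$G{\left(a \right)} = 1 + \frac{a}{127}$ ($G{\left(a \right)} = a \frac{1}{127} + 1 = \frac{a}{127} + 1 = 1 + \frac{a}{127}$)
$\frac{1}{G{\left(-199 \right)} + 25946} = \frac{1}{\left(1 + \frac{1}{127} \left(-199\right)\right) + 25946} = \frac{1}{\left(1 - \frac{199}{127}\right) + 25946} = \frac{1}{- \frac{72}{127} + 25946} = \frac{1}{\frac{3295070}{127}} = \frac{127}{3295070}$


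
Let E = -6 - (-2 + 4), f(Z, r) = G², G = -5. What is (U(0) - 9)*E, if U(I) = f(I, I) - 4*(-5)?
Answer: -288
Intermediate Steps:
f(Z, r) = 25 (f(Z, r) = (-5)² = 25)
E = -8 (E = -6 - 1*2 = -6 - 2 = -8)
U(I) = 45 (U(I) = 25 - 4*(-5) = 25 + 20 = 45)
(U(0) - 9)*E = (45 - 9)*(-8) = 36*(-8) = -288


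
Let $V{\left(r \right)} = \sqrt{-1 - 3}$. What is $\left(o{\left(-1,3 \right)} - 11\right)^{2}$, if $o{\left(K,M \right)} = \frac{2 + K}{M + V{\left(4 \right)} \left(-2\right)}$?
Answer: $\frac{73968}{625} - \frac{2176 i}{625} \approx 118.35 - 3.4816 i$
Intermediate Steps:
$V{\left(r \right)} = 2 i$ ($V{\left(r \right)} = \sqrt{-4} = 2 i$)
$o{\left(K,M \right)} = \frac{2 + K}{M - 4 i}$ ($o{\left(K,M \right)} = \frac{2 + K}{M + 2 i \left(-2\right)} = \frac{2 + K}{M - 4 i}$)
$\left(o{\left(-1,3 \right)} - 11\right)^{2} = \left(\frac{2 - 1}{3 - 4 i} - 11\right)^{2} = \left(\frac{3 + 4 i}{25} \cdot 1 - 11\right)^{2} = \left(\frac{3 + 4 i}{25} - 11\right)^{2} = \left(-11 + \frac{3 + 4 i}{25}\right)^{2}$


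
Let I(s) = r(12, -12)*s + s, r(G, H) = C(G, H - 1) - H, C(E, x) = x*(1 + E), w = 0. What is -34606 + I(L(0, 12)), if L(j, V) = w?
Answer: -34606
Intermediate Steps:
L(j, V) = 0
r(G, H) = -H + (1 + G)*(-1 + H) (r(G, H) = (H - 1)*(1 + G) - H = (-1 + H)*(1 + G) - H = (1 + G)*(-1 + H) - H = -H + (1 + G)*(-1 + H))
I(s) = -156*s (I(s) = (-1 - 1*12 + 12*(-12))*s + s = (-1 - 12 - 144)*s + s = -157*s + s = -156*s)
-34606 + I(L(0, 12)) = -34606 - 156*0 = -34606 + 0 = -34606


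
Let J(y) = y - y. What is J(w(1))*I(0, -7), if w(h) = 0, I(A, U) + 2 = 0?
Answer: 0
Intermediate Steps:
I(A, U) = -2 (I(A, U) = -2 + 0 = -2)
J(y) = 0
J(w(1))*I(0, -7) = 0*(-2) = 0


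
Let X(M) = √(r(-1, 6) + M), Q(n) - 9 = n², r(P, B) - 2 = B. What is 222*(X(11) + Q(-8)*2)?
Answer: 32412 + 222*√19 ≈ 33380.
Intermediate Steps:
r(P, B) = 2 + B
Q(n) = 9 + n²
X(M) = √(8 + M) (X(M) = √((2 + 6) + M) = √(8 + M))
222*(X(11) + Q(-8)*2) = 222*(√(8 + 11) + (9 + (-8)²)*2) = 222*(√19 + (9 + 64)*2) = 222*(√19 + 73*2) = 222*(√19 + 146) = 222*(146 + √19) = 32412 + 222*√19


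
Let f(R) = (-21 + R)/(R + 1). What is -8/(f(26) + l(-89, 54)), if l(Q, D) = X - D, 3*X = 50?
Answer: 216/1003 ≈ 0.21535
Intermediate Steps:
X = 50/3 (X = (1/3)*50 = 50/3 ≈ 16.667)
l(Q, D) = 50/3 - D
f(R) = (-21 + R)/(1 + R)
-8/(f(26) + l(-89, 54)) = -8/((-21 + 26)/(1 + 26) + (50/3 - 1*54)) = -8/(5/27 + (50/3 - 54)) = -8/((1/27)*5 - 112/3) = -8/(5/27 - 112/3) = -8/(-1003/27) = -8*(-27/1003) = 216/1003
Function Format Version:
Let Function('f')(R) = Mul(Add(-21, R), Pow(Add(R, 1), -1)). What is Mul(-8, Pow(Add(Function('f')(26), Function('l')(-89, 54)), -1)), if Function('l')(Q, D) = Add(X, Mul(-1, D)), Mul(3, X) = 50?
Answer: Rational(216, 1003) ≈ 0.21535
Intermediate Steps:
X = Rational(50, 3) (X = Mul(Rational(1, 3), 50) = Rational(50, 3) ≈ 16.667)
Function('l')(Q, D) = Add(Rational(50, 3), Mul(-1, D))
Function('f')(R) = Mul(Pow(Add(1, R), -1), Add(-21, R)) (Function('f')(R) = Mul(Add(-21, R), Pow(Add(1, R), -1)) = Mul(Pow(Add(1, R), -1), Add(-21, R)))
Mul(-8, Pow(Add(Function('f')(26), Function('l')(-89, 54)), -1)) = Mul(-8, Pow(Add(Mul(Pow(Add(1, 26), -1), Add(-21, 26)), Add(Rational(50, 3), Mul(-1, 54))), -1)) = Mul(-8, Pow(Add(Mul(Pow(27, -1), 5), Add(Rational(50, 3), -54)), -1)) = Mul(-8, Pow(Add(Mul(Rational(1, 27), 5), Rational(-112, 3)), -1)) = Mul(-8, Pow(Add(Rational(5, 27), Rational(-112, 3)), -1)) = Mul(-8, Pow(Rational(-1003, 27), -1)) = Mul(-8, Rational(-27, 1003)) = Rational(216, 1003)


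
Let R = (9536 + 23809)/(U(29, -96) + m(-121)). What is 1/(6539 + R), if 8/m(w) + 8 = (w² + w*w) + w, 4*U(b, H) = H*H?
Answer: 13433704/88037411813 ≈ 0.00015259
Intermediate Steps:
U(b, H) = H²/4 (U(b, H) = (H*H)/4 = H²/4)
m(w) = 8/(-8 + w + 2*w²) (m(w) = 8/(-8 + ((w² + w*w) + w)) = 8/(-8 + ((w² + w²) + w)) = 8/(-8 + (2*w² + w)) = 8/(-8 + (w + 2*w²)) = 8/(-8 + w + 2*w²))
R = 194421357/13433704 (R = (9536 + 23809)/((¼)*(-96)² + 8/(-8 - 121 + 2*(-121)²)) = 33345/((¼)*9216 + 8/(-8 - 121 + 2*14641)) = 33345/(2304 + 8/(-8 - 121 + 29282)) = 33345/(2304 + 8/29153) = 33345/(67168520/29153) = 33345*(29153/67168520) = 194421357/13433704 ≈ 14.473)
1/(6539 + R) = 1/(6539 + 194421357/13433704) = 1/(88037411813/13433704) = 13433704/88037411813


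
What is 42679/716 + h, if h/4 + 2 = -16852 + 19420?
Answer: 7391703/716 ≈ 10324.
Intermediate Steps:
h = 10264 (h = -8 + 4*(-16852 + 19420) = -8 + 4*2568 = -8 + 10272 = 10264)
42679/716 + h = 42679/716 + 10264 = 7391703/716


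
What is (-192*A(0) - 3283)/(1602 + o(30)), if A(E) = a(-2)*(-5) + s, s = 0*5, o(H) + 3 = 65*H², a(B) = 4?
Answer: 557/60099 ≈ 0.0092680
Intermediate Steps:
o(H) = -3 + 65*H²
s = 0
A(E) = -20 (A(E) = 4*(-5) + 0 = -20 + 0 = -20)
(-192*A(0) - 3283)/(1602 + o(30)) = (-192*(-20) - 3283)/(1602 + (-3 + 65*30²)) = (3840 - 3283)/(1602 + (-3 + 65*900)) = 557/(1602 + (-3 + 58500)) = 557/(1602 + 58497) = 557/60099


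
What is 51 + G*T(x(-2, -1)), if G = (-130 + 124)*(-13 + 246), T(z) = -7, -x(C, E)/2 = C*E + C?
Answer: 9837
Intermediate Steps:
x(C, E) = -2*C - 2*C*E (x(C, E) = -2*(C*E + C) = -2*(C + C*E) = -2*C - 2*C*E)
G = -1398 (G = -6*233 = -1398)
51 + G*T(x(-2, -1)) = 51 - 1398*(-7) = 51 + 9786 = 9837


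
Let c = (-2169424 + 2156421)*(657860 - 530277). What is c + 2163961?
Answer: -1656797788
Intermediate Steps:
c = -1658961749 (c = -13003*127583 = -1658961749)
c + 2163961 = -1658961749 + 2163961 = -1656797788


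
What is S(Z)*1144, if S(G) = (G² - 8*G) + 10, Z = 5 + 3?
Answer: 11440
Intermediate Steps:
Z = 8
S(G) = 10 + G² - 8*G
S(Z)*1144 = (10 + 8² - 8*8)*1144 = (10 + 64 - 64)*1144 = 10*1144 = 11440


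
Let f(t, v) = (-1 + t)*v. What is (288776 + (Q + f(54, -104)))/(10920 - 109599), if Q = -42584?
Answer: -240680/98679 ≈ -2.4390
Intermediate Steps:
f(t, v) = v*(-1 + t)
(288776 + (Q + f(54, -104)))/(10920 - 109599) = (288776 + (-42584 - 104*(-1 + 54)))/(10920 - 109599) = (288776 + (-42584 - 104*53))/(-98679) = (288776 + (-42584 - 5512))*(-1/98679) = (288776 - 48096)*(-1/98679) = 240680*(-1/98679) = -240680/98679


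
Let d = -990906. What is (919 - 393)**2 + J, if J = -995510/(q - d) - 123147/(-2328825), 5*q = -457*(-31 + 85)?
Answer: 529406747319453649/1913460430650 ≈ 2.7668e+5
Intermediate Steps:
q = -24678/5 (q = (-457*(-31 + 85))/5 = (-457*54)/5 = (1/5)*(-24678) = -24678/5 ≈ -4935.6)
J = -1830791065751/1913460430650 (J = -995510/(-24678/5 - 1*(-990906)) - 123147/(-2328825) = -995510/(-24678/5 + 990906) - 123147*(-1/2328825) = -995510/4929852/5 + 41049/776275 = -995510*5/4929852 + 41049/776275 = -2488775/2464926 + 41049/776275 = -1830791065751/1913460430650 ≈ -0.95680)
(919 - 393)**2 + J = (919 - 393)**2 - 1830791065751/1913460430650 = 526**2 - 1830791065751/1913460430650 = 276676 - 1830791065751/1913460430650 = 529406747319453649/1913460430650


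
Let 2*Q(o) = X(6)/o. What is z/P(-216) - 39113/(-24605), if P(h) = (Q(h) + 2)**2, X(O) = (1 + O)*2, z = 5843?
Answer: 1342931727493/888855625 ≈ 1510.9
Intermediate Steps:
X(O) = 2 + 2*O
Q(o) = 7/o (Q(o) = ((2 + 2*6)/o)/2 = ((2 + 12)/o)/2 = (14/o)/2 = 7/o)
P(h) = (2 + 7/h)**2 (P(h) = (7/h + 2)**2 = (2 + 7/h)**2)
z/P(-216) - 39113/(-24605) = 5843/(((7 + 2*(-216))**2/(-216)**2)) - 39113/(-24605) = 5843/(((7 - 432)**2/46656)) - 39113*(-1/24605) = 5843/(((1/46656)*(-425)**2)) + 39113/24605 = 5843/(((1/46656)*180625)) + 39113/24605 = 5843/(180625/46656) + 39113/24605 = 5843*(46656/180625) + 39113/24605 = 272611008/180625 + 39113/24605 = 1342931727493/888855625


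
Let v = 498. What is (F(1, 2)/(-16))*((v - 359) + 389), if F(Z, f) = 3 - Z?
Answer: -66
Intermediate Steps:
(F(1, 2)/(-16))*((v - 359) + 389) = ((3 - 1*1)/(-16))*((498 - 359) + 389) = ((3 - 1)*(-1/16))*(139 + 389) = (2*(-1/16))*528 = -1/8*528 = -66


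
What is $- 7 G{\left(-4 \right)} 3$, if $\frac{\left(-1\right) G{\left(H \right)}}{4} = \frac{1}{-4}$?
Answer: $-21$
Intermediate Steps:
$G{\left(H \right)} = 1$ ($G{\left(H \right)} = - \frac{4}{-4} = \left(-4\right) \left(- \frac{1}{4}\right) = 1$)
$- 7 G{\left(-4 \right)} 3 = \left(-7\right) 1 \cdot 3 = \left(-7\right) 3 = -21$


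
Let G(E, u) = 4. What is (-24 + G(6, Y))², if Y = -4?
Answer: 400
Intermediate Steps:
(-24 + G(6, Y))² = (-24 + 4)² = (-20)² = 400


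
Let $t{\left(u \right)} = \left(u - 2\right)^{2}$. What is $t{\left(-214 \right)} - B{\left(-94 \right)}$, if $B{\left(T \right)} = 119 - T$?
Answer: $46443$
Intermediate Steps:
$t{\left(u \right)} = \left(-2 + u\right)^{2}$
$t{\left(-214 \right)} - B{\left(-94 \right)} = \left(-2 - 214\right)^{2} - \left(119 - -94\right) = \left(-216\right)^{2} - \left(119 + 94\right) = 46656 - 213 = 46443$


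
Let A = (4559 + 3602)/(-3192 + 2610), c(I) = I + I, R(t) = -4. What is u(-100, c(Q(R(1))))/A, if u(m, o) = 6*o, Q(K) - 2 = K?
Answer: 13968/8161 ≈ 1.7116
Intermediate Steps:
Q(K) = 2 + K
c(I) = 2*I
A = -8161/582 (A = 8161/(-582) = 8161*(-1/582) = -8161/582 ≈ -14.022)
u(-100, c(Q(R(1))))/A = (6*(2*(2 - 4)))/(-8161/582) = (6*(2*(-2)))*(-582/8161) = (6*(-4))*(-582/8161) = -24*(-582/8161) = 13968/8161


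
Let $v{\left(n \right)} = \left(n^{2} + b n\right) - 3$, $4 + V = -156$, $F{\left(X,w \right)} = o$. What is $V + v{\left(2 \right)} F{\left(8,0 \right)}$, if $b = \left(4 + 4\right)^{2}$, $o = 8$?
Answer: $872$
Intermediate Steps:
$F{\left(X,w \right)} = 8$
$V = -160$ ($V = -4 - 156 = -160$)
$b = 64$ ($b = 8^{2} = 64$)
$v{\left(n \right)} = -3 + n^{2} + 64 n$ ($v{\left(n \right)} = \left(n^{2} + 64 n\right) - 3 = -3 + n^{2} + 64 n$)
$V + v{\left(2 \right)} F{\left(8,0 \right)} = -160 + \left(-3 + 2^{2} + 64 \cdot 2\right) 8 = -160 + \left(-3 + 4 + 128\right) 8 = -160 + 129 \cdot 8 = -160 + 1032 = 872$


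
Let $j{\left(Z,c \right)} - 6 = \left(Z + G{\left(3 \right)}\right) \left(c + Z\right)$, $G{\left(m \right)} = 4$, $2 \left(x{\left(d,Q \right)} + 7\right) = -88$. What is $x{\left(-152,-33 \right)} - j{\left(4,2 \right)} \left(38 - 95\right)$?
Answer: $3027$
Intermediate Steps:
$x{\left(d,Q \right)} = -51$ ($x{\left(d,Q \right)} = -7 + \frac{1}{2} \left(-88\right) = -7 - 44 = -51$)
$j{\left(Z,c \right)} = 6 + \left(4 + Z\right) \left(Z + c\right)$ ($j{\left(Z,c \right)} = 6 + \left(Z + 4\right) \left(c + Z\right) = 6 + \left(4 + Z\right) \left(Z + c\right)$)
$x{\left(-152,-33 \right)} - j{\left(4,2 \right)} \left(38 - 95\right) = -51 - \left(6 + 4^{2} + 4 \cdot 4 + 4 \cdot 2 + 4 \cdot 2\right) \left(38 - 95\right) = -51 - \left(6 + 16 + 16 + 8 + 8\right) \left(-57\right) = -51 - 54 \left(-57\right) = -51 - -3078 = -51 + 3078 = 3027$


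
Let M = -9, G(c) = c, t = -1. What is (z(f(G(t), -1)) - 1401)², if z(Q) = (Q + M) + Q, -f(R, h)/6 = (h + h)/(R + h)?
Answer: 2022084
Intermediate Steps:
f(R, h) = -12*h/(R + h) (f(R, h) = -6*(h + h)/(R + h) = -6*2*h/(R + h) = -12*h/(R + h))
z(Q) = -9 + 2*Q (z(Q) = (Q - 9) + Q = (-9 + Q) + Q = -9 + 2*Q)
(z(f(G(t), -1)) - 1401)² = ((-9 + 2*(-12*(-1)/(-1 - 1))) - 1401)² = ((-9 + 2*(-12*(-1)/(-2))) - 1401)² = ((-9 + 2*(-12*(-1)*(-½))) - 1401)² = ((-9 + 2*(-6)) - 1401)² = ((-9 - 12) - 1401)² = (-21 - 1401)² = (-1422)² = 2022084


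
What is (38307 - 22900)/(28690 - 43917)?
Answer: -15407/15227 ≈ -1.0118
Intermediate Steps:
(38307 - 22900)/(28690 - 43917) = 15407/(-15227) = 15407*(-1/15227) = -15407/15227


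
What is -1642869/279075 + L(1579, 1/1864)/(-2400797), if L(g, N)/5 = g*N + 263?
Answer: -2450888559501159/416294838684200 ≈ -5.8874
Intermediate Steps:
L(g, N) = 1315 + 5*N*g (L(g, N) = 5*(g*N + 263) = 5*(N*g + 263) = 5*(263 + N*g) = 1315 + 5*N*g)
-1642869/279075 + L(1579, 1/1864)/(-2400797) = -1642869/279075 + (1315 + 5*1579/1864)/(-2400797) = -1642869*1/279075 + (1315 + 5*(1/1864)*1579)*(-1/2400797) = -547623/93025 + (1315 + 7895/1864)*(-1/2400797) = -547623/93025 + (2459055/1864)*(-1/2400797) = -547623/93025 - 2459055/4475085608 = -2450888559501159/416294838684200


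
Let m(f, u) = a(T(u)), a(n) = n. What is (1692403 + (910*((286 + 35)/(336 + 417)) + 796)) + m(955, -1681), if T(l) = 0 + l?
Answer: 424668388/251 ≈ 1.6919e+6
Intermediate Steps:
T(l) = l
m(f, u) = u
(1692403 + (910*((286 + 35)/(336 + 417)) + 796)) + m(955, -1681) = (1692403 + (910*((286 + 35)/(336 + 417)) + 796)) - 1681 = (1692403 + (910*(321/753) + 796)) - 1681 = (1692403 + (910*(321*(1/753)) + 796)) - 1681 = (1692403 + (910*(107/251) + 796)) - 1681 = (1692403 + (97370/251 + 796)) - 1681 = (1692403 + 297166/251) - 1681 = 425090319/251 - 1681 = 424668388/251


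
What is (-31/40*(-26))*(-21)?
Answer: -8463/20 ≈ -423.15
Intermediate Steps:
(-31/40*(-26))*(-21) = (-31*1/40*(-26))*(-21) = -31/40*(-26)*(-21) = (403/20)*(-21) = -8463/20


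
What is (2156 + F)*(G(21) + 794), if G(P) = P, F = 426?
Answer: 2104330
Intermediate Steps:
(2156 + F)*(G(21) + 794) = (2156 + 426)*(21 + 794) = 2582*815 = 2104330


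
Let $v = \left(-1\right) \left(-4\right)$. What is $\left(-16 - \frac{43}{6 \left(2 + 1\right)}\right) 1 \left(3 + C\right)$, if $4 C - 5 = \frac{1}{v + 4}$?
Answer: $- \frac{45347}{576} \approx -78.727$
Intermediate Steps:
$v = 4$
$C = \frac{41}{32}$ ($C = \frac{5}{4} + \frac{1}{4 \left(4 + 4\right)} = \frac{5}{4} + \frac{1}{4 \cdot 8} = \frac{5}{4} + \frac{1}{4} \cdot \frac{1}{8} = \frac{5}{4} + \frac{1}{32} = \frac{41}{32} \approx 1.2813$)
$\left(-16 - \frac{43}{6 \left(2 + 1\right)}\right) 1 \left(3 + C\right) = \left(-16 - \frac{43}{6 \left(2 + 1\right)}\right) 1 \left(3 + \frac{41}{32}\right) = \left(-16 - \frac{43}{6 \cdot 3}\right) 1 \cdot \frac{137}{32} = \left(-16 - \frac{43}{18}\right) \frac{137}{32} = \left(- \frac{331}{18}\right) \frac{137}{32} = - \frac{45347}{576}$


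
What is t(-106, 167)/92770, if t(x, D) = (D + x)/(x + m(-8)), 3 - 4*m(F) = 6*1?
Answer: -2/324695 ≈ -6.1596e-6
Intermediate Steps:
m(F) = -¾ (m(F) = ¾ - 3/2 = -¾)
t(x, D) = (D + x)/(-¾ + x) (t(x, D) = (D + x)/(x - ¾) = (D + x)/(-¾ + x))
t(-106, 167)/92770 = (4*(167 - 106)/(-3 + 4*(-106)))/92770 = (4*61/(-3 - 424))*(1/92770) = (4*61/(-427))*(1/92770) = (4*(-1/427)*61)*(1/92770) = -4/7*1/92770 = -2/324695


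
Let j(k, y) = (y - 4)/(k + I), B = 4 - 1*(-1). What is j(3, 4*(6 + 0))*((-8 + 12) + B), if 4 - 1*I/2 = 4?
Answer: 60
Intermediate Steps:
I = 0 (I = 8 - 2*4 = 8 - 8 = 0)
B = 5 (B = 4 + 1 = 5)
j(k, y) = (-4 + y)/k (j(k, y) = (y - 4)/(k + 0) = (-4 + y)/k)
j(3, 4*(6 + 0))*((-8 + 12) + B) = ((-4 + 4*(6 + 0))/3)*((-8 + 12) + 5) = ((-4 + 4*6)/3)*(4 + 5) = ((-4 + 24)/3)*9 = ((⅓)*20)*9 = (20/3)*9 = 60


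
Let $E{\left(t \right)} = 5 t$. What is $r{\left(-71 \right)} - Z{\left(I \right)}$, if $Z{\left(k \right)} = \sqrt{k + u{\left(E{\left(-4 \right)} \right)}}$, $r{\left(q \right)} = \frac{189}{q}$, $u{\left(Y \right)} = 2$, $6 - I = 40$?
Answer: $- \frac{189}{71} - 4 i \sqrt{2} \approx -2.662 - 5.6569 i$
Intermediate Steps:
$I = -34$ ($I = 6 - 40 = -34$)
$Z{\left(k \right)} = \sqrt{2 + k}$ ($Z{\left(k \right)} = \sqrt{k + 2} = \sqrt{2 + k}$)
$r{\left(-71 \right)} - Z{\left(I \right)} = \frac{189}{-71} - \sqrt{2 - 34} = 189 \left(- \frac{1}{71}\right) - \sqrt{-32} = - \frac{189}{71} - 4 i \sqrt{2}$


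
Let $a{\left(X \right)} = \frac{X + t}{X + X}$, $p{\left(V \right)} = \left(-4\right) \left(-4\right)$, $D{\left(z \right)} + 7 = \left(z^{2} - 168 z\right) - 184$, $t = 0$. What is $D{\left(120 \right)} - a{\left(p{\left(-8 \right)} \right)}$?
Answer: $- \frac{11903}{2} \approx -5951.5$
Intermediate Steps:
$D{\left(z \right)} = -191 + z^{2} - 168 z$ ($D{\left(z \right)} = -7 - \left(184 - z^{2} + 168 z\right) = -191 + z^{2} - 168 z$)
$p{\left(V \right)} = 16$
$a{\left(X \right)} = \frac{1}{2}$ ($a{\left(X \right)} = \frac{X + 0}{X + X} = \frac{X}{2 X} = X \frac{1}{2 X} = \frac{1}{2}$)
$D{\left(120 \right)} - a{\left(p{\left(-8 \right)} \right)} = \left(-191 + 120^{2} - 20160\right) - \frac{1}{2} = \left(-191 + 14400 - 20160\right) - \frac{1}{2} = -5951 - \frac{1}{2} = - \frac{11903}{2}$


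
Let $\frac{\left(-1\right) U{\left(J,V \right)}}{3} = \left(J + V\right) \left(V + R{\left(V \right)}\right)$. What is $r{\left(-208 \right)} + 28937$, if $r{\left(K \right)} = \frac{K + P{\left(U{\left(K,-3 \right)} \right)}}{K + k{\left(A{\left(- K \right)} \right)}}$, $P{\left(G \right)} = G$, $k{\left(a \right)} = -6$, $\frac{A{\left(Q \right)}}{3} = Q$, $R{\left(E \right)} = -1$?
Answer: $\frac{3097629}{107} \approx 28950.0$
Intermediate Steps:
$A{\left(Q \right)} = 3 Q$
$U{\left(J,V \right)} = - 3 \left(-1 + V\right) \left(J + V\right)$ ($U{\left(J,V \right)} = - 3 \left(J + V\right) \left(V - 1\right) = - 3 \left(J + V\right) \left(-1 + V\right) = - 3 \left(-1 + V\right) \left(J + V\right)$)
$r{\left(K \right)} = \frac{-36 + 13 K}{-6 + K}$ ($r{\left(K \right)} = \frac{K - \left(9 + 27 - 3 K + 3 K \left(-3\right)\right)}{K - 6} = \frac{K + \left(\left(-3\right) 9 + 3 K - 9 + 9 K\right)}{-6 + K} = \frac{K + \left(-27 + 3 K - 9 + 9 K\right)}{-6 + K} = \frac{K + \left(-36 + 12 K\right)}{-6 + K} = \frac{-36 + 13 K}{-6 + K}$)
$r{\left(-208 \right)} + 28937 = \frac{-36 + 13 \left(-208\right)}{-6 - 208} + 28937 = \frac{-36 - 2704}{-214} + 28937 = \left(- \frac{1}{214}\right) \left(-2740\right) + 28937 = \frac{1370}{107} + 28937 = \frac{3097629}{107}$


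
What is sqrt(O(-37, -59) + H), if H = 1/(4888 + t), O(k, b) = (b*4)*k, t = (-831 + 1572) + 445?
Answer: sqrt(322153838506)/6074 ≈ 93.445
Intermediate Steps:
t = 1186 (t = 741 + 445 = 1186)
O(k, b) = 4*b*k (O(k, b) = (4*b)*k = 4*b*k)
H = 1/6074 (H = 1/(4888 + 1186) = 1/6074 ≈ 0.00016464)
sqrt(O(-37, -59) + H) = sqrt(4*(-59)*(-37) + 1/6074) = sqrt(8732 + 1/6074) = sqrt(53038169/6074) = sqrt(322153838506)/6074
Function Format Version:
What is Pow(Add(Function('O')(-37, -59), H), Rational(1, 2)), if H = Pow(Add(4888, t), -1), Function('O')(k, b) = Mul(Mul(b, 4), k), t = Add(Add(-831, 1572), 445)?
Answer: Mul(Rational(1, 6074), Pow(322153838506, Rational(1, 2))) ≈ 93.445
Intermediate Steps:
t = 1186 (t = Add(741, 445) = 1186)
Function('O')(k, b) = Mul(4, b, k) (Function('O')(k, b) = Mul(Mul(4, b), k) = Mul(4, b, k))
H = Rational(1, 6074) (H = Pow(Add(4888, 1186), -1) = Pow(6074, -1) = Rational(1, 6074) ≈ 0.00016464)
Pow(Add(Function('O')(-37, -59), H), Rational(1, 2)) = Pow(Add(Mul(4, -59, -37), Rational(1, 6074)), Rational(1, 2)) = Pow(Add(8732, Rational(1, 6074)), Rational(1, 2)) = Pow(Rational(53038169, 6074), Rational(1, 2)) = Mul(Rational(1, 6074), Pow(322153838506, Rational(1, 2)))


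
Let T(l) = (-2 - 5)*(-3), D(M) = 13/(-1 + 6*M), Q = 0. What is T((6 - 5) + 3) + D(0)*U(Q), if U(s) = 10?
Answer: -109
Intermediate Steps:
T(l) = 21 (T(l) = -7*(-3) = 21)
T((6 - 5) + 3) + D(0)*U(Q) = 21 + (13/(-1 + 6*0))*10 = 21 + (13/(-1 + 0))*10 = 21 + (13/(-1))*10 = 21 + (13*(-1))*10 = 21 - 13*10 = 21 - 130 = -109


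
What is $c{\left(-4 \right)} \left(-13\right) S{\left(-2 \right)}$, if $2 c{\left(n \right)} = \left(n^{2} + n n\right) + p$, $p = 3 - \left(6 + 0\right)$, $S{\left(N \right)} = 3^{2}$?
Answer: $- \frac{3393}{2} \approx -1696.5$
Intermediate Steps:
$S{\left(N \right)} = 9$
$p = -3$ ($p = 3 - 6 = -3$)
$c{\left(n \right)} = - \frac{3}{2} + n^{2}$ ($c{\left(n \right)} = \frac{\left(n^{2} + n n\right) - 3}{2} = \frac{\left(n^{2} + n^{2}\right) - 3}{2} = \frac{2 n^{2} - 3}{2} = \frac{-3 + 2 n^{2}}{2} = - \frac{3}{2} + n^{2}$)
$c{\left(-4 \right)} \left(-13\right) S{\left(-2 \right)} = \left(- \frac{3}{2} + \left(-4\right)^{2}\right) \left(-13\right) 9 = \left(- \frac{3}{2} + 16\right) \left(-13\right) 9 = \frac{29}{2} \left(-13\right) 9 = \left(- \frac{377}{2}\right) 9 = - \frac{3393}{2}$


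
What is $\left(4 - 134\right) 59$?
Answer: $-7670$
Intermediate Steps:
$\left(4 - 134\right) 59 = \left(-130\right) 59 = -7670$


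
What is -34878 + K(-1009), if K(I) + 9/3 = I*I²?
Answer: -1027278610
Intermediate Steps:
K(I) = -3 + I³ (K(I) = -3 + I*I² = -3 + I³)
-34878 + K(-1009) = -34878 + (-3 + (-1009)³) = -34878 + (-3 - 1027243729) = -34878 - 1027243732 = -1027278610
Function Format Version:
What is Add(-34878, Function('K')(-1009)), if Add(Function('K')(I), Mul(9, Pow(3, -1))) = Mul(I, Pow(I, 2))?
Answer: -1027278610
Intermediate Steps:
Function('K')(I) = Add(-3, Pow(I, 3)) (Function('K')(I) = Add(-3, Mul(I, Pow(I, 2))) = Add(-3, Pow(I, 3)))
Add(-34878, Function('K')(-1009)) = Add(-34878, Add(-3, Pow(-1009, 3))) = Add(-34878, Add(-3, -1027243729)) = Add(-34878, -1027243732) = -1027278610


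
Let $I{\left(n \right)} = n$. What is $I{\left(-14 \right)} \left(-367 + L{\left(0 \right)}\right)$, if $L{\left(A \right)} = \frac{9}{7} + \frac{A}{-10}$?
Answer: $5120$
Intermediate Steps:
$L{\left(A \right)} = \frac{9}{7} - \frac{A}{10}$ ($L{\left(A \right)} = 9 \cdot \frac{1}{7} + A \left(- \frac{1}{10}\right) = \frac{9}{7} - \frac{A}{10}$)
$I{\left(-14 \right)} \left(-367 + L{\left(0 \right)}\right) = - 14 \left(-367 + \left(\frac{9}{7} - 0\right)\right) = - 14 \left(-367 + \left(\frac{9}{7} + 0\right)\right) = - 14 \left(-367 + \frac{9}{7}\right) = \left(-14\right) \left(- \frac{2560}{7}\right) = 5120$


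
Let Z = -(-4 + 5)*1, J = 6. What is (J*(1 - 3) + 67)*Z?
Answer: -55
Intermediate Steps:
Z = -1 (Z = -1*1*1 = -1*1 = -1)
(J*(1 - 3) + 67)*Z = (6*(1 - 3) + 67)*(-1) = (6*(-2) + 67)*(-1) = (-12 + 67)*(-1) = 55*(-1) = -55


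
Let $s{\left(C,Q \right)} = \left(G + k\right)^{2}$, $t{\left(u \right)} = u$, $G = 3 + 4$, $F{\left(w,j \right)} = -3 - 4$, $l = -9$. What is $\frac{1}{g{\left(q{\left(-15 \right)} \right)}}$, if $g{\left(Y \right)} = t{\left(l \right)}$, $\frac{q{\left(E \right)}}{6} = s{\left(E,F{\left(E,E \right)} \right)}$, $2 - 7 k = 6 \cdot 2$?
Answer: $- \frac{1}{9} \approx -0.11111$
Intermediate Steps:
$F{\left(w,j \right)} = -7$ ($F{\left(w,j \right)} = -3 - 4 = -7$)
$G = 7$
$k = - \frac{10}{7}$ ($k = \frac{2}{7} - \frac{6 \cdot 2}{7} = \frac{2}{7} - \frac{12}{7} = - \frac{10}{7} \approx -1.4286$)
$s{\left(C,Q \right)} = \frac{1521}{49}$ ($s{\left(C,Q \right)} = \left(7 - \frac{10}{7}\right)^{2} = \left(\frac{39}{7}\right)^{2} = \frac{1521}{49}$)
$q{\left(E \right)} = \frac{9126}{49}$ ($q{\left(E \right)} = 6 \cdot \frac{1521}{49} = \frac{9126}{49}$)
$g{\left(Y \right)} = -9$
$\frac{1}{g{\left(q{\left(-15 \right)} \right)}} = \frac{1}{-9} = - \frac{1}{9}$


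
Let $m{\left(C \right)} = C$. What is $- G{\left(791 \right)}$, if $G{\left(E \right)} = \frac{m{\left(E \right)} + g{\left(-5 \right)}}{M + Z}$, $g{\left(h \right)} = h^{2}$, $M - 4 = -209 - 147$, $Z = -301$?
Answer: $\frac{816}{653} \approx 1.2496$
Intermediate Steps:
$M = -352$ ($M = 4 - 356 = -352$)
$G{\left(E \right)} = - \frac{25}{653} - \frac{E}{653}$ ($G{\left(E \right)} = \frac{E + \left(-5\right)^{2}}{-352 - 301} = \frac{E + 25}{-653} = \left(25 + E\right) \left(- \frac{1}{653}\right) = - \frac{25}{653} - \frac{E}{653}$)
$- G{\left(791 \right)} = - (- \frac{25}{653} - \frac{791}{653}) = \left(-1\right) \left(- \frac{816}{653}\right) = \frac{816}{653}$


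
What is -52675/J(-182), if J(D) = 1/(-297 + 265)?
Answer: 1685600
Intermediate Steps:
J(D) = -1/32 (J(D) = 1/(-32) = -1/32)
-52675/J(-182) = -52675/(-1/32) = -52675*(-32) = 1685600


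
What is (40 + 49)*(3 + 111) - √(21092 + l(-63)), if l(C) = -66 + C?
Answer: 10146 - √20963 ≈ 10001.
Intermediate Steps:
(40 + 49)*(3 + 111) - √(21092 + l(-63)) = (40 + 49)*(3 + 111) - √(21092 + (-66 - 63)) = 89*114 - √(21092 - 129) = 10146 - √20963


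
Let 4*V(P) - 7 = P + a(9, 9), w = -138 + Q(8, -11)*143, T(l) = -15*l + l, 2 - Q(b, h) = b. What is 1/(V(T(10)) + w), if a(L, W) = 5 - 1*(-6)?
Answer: -2/2053 ≈ -0.00097418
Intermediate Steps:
Q(b, h) = 2 - b
T(l) = -14*l
a(L, W) = 11 (a(L, W) = 5 + 6 = 11)
w = -996 (w = -138 + (2 - 1*8)*143 = -138 + (2 - 8)*143 = -138 - 6*143 = -138 - 858 = -996)
V(P) = 9/2 + P/4 (V(P) = 7/4 + (P + 11)/4 = 7/4 + (11 + P)/4 = 7/4 + (11/4 + P/4) = 9/2 + P/4)
1/(V(T(10)) + w) = 1/((9/2 + (-14*10)/4) - 996) = 1/((9/2 + (¼)*(-140)) - 996) = 1/((9/2 - 35) - 996) = 1/(-61/2 - 996) = 1/(-2053/2) = -2/2053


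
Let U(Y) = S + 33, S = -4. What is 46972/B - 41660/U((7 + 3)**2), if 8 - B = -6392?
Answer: -66315453/46400 ≈ -1429.2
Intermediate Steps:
B = 6400 (B = 8 - 1*(-6392) = 8 + 6392 = 6400)
U(Y) = 29 (U(Y) = -4 + 33 = 29)
46972/B - 41660/U((7 + 3)**2) = 46972/6400 - 41660/29 = 46972*(1/6400) - 41660*1/29 = 11743/1600 - 41660/29 = -66315453/46400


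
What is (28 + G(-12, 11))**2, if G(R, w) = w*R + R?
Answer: 13456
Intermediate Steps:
G(R, w) = R + R*w (G(R, w) = R*w + R = R + R*w)
(28 + G(-12, 11))**2 = (28 - 12*(1 + 11))**2 = (28 - 12*12)**2 = (28 - 144)**2 = (-116)**2 = 13456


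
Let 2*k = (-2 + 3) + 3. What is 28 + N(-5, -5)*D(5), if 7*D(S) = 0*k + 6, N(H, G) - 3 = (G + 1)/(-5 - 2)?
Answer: 1522/49 ≈ 31.061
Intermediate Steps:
k = 2 (k = ((-2 + 3) + 3)/2 = (1 + 3)/2 = (½)*4 = 2)
N(H, G) = 20/7 - G/7 (N(H, G) = 3 + (G + 1)/(-5 - 2) = 3 + (1 + G)/(-7) = 3 + (1 + G)*(-⅐) = 3 + (-⅐ - G/7) = 20/7 - G/7)
D(S) = 6/7 (D(S) = (0*2 + 6)/7 = (0 + 6)/7 = (⅐)*6 = 6/7)
28 + N(-5, -5)*D(5) = 28 + (20/7 - ⅐*(-5))*(6/7) = 28 + (20/7 + 5/7)*(6/7) = 28 + (25/7)*(6/7) = 28 + 150/49 = 1522/49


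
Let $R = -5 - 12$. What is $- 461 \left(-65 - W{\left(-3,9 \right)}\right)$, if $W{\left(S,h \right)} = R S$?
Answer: $53476$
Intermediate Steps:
$R = -17$ ($R = -5 - 12 = -17$)
$W{\left(S,h \right)} = - 17 S$
$- 461 \left(-65 - W{\left(-3,9 \right)}\right) = - 461 \left(-65 - \left(-17\right) \left(-3\right)\right) = - 461 \left(-65 - 51\right) = \left(-461\right) \left(-116\right) = 53476$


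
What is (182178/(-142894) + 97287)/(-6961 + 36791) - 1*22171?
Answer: -4724530359251/213126401 ≈ -22168.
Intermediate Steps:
(182178/(-142894) + 97287)/(-6961 + 36791) - 1*22171 = (182178*(-1/142894) + 97287)/29830 - 22171 = (-91089/71447 + 97287)*(1/29830) - 22171 = (6950773200/71447)*(1/29830) - 22171 = 695077320/213126401 - 22171 = -4724530359251/213126401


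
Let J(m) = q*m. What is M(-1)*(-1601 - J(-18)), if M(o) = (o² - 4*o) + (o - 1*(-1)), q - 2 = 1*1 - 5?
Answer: -8185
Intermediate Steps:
q = -2 (q = 2 + (1*1 - 5) = 2 + (1 - 5) = 2 - 4 = -2)
J(m) = -2*m
M(o) = 1 + o² - 3*o (M(o) = (o² - 4*o) + (o + 1) = (o² - 4*o) + (1 + o) = 1 + o² - 3*o)
M(-1)*(-1601 - J(-18)) = (1 + (-1)² - 3*(-1))*(-1601 - (-2)*(-18)) = (1 + 1 + 3)*(-1601 - 1*36) = 5*(-1601 - 36) = 5*(-1637) = -8185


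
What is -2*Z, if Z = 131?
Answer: -262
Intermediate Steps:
-2*Z = -2*131 = -262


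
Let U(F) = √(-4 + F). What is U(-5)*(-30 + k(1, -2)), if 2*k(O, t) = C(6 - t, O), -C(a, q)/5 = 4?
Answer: -120*I ≈ -120.0*I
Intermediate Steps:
C(a, q) = -20 (C(a, q) = -5*4 = -20)
k(O, t) = -10 (k(O, t) = (½)*(-20) = -10)
U(-5)*(-30 + k(1, -2)) = √(-4 - 5)*(-30 - 10) = √(-9)*(-40) = (3*I)*(-40) = -120*I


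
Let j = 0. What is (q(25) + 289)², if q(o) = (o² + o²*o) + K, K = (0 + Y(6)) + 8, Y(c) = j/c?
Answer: 273803209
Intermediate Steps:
Y(c) = 0 (Y(c) = 0/c = 0)
K = 8 (K = (0 + 0) + 8 = 0 + 8 = 8)
q(o) = 8 + o² + o³ (q(o) = (o² + o²*o) + 8 = (o² + o³) + 8 = 8 + o² + o³)
(q(25) + 289)² = ((8 + 25² + 25³) + 289)² = ((8 + 625 + 15625) + 289)² = (16258 + 289)² = 16547² = 273803209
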